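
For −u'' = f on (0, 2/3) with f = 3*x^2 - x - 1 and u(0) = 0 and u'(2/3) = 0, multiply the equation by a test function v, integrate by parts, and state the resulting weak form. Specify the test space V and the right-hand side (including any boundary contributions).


V = {v ∈ H^1(0, 2/3) : v(0) = 0} (test functions vanish at x = 0 where u is specified); weak form: ∫_0^2/3 u'v' dx = ∫_0^2/3 (3*x^2 - x - 1) v dx for all v ∈ V.

Multiply both sides by a test function v and integrate from 0 to 2/3:
  ∫_0^2/3 −u''(x) v(x) dx = ∫_0^2/3 f(x) v(x) dx.
Integrate the LHS by parts once:
  ∫_0^2/3 −u'' v dx = −[u'(x) v(x)]_0^2/3 + ∫_0^2/3 u'(x) v'(x) dx.
Thus ∫_0^2/3 u'(x) v'(x) dx = ∫_0^2/3 f(x) v(x) dx + [u'(x) v(x)]_0^2/3.
Choose V so that boundary terms are either known or forced to vanish.
Mixed BC: u(0) = 0 (Dirichlet) and u'(2/3) = 0 (Neumann). Define V = {v ∈ H^1(0, 2/3) : v(0) = 0}. Then [u' v]_0^2/3 = u'(2/3)·v(2/3) − u'(0)·0 = 0.
Weak formulation: find u (satisfying any essential BC) such that ∫_0^2/3 u'(x) v'(x) dx = ∫_0^2/3 f v dx for all v ∈ V (Dirichlet at 0 absorbed into V; the Neumann datum at x = 2/3 is zero, so no boundary term remains).
Substituting f(x) = 3*x^2 - x - 1, the right-hand side is ∫_0^2/3 (3*x^2 - x - 1) v dx.


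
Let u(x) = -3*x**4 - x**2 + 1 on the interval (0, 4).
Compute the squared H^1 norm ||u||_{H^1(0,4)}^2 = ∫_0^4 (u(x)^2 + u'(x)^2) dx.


||u||_{H^1}^2 = 65318692/105

The H^1 norm (squared) on an interval (0, L) is
  ||u||_{H^1}^2 = ∫_0^L u(x)^2 dx + ∫_0^L u'(x)^2 dx.
Compute u'(x) = -12*x**3 - 2*x.
Then u(x)^2 = 9*x**8 + 6*x**6 - 5*x**4 - 2*x**2 + 1 and u'(x)^2 = 144*x**6 + 48*x**4 + 4*x**2.
Integrate each monomial from 0 to 4 using ∫_0^4 c·x^n dx = c·4^(n+1)/(n+1):
  ∫_0^4 u(x)^2 dx = ∫_0^4 (9*x^8 + 6*x^6 - 5*x^4 - 2*x^2 + 1) dx. Term by term:
    ∫_0^4 9*x^8 dx = 262144;  ∫_0^4 6*x^6 dx = 98304/7;  ∫_0^4 -5*x^4 dx = -1024;
    ∫_0^4 -2*x^2 dx = -128/3;  ∫_0^4 1 dx = 4.
  Sum: 262144 + 98304/7 − 1024 − 128/3 + 4 = 5777620/21.
  ∫_0^4 u'(x)^2 dx = ∫_0^4 (144*x^6 + 48*x^4 + 4*x^2) dx. Term by term:
    ∫_0^4 144*x^6 dx = 2359296/7;  ∫_0^4 48*x^4 dx = 49152/5;  ∫_0^4 4*x^2 dx = 256/3.
  Sum: 2359296/7 + 49152/5 + 256/3 = 36430592/105.
Adding: ||u||_{H^1}^2 = 5777620/21 + 36430592/105 = 65318692/105.


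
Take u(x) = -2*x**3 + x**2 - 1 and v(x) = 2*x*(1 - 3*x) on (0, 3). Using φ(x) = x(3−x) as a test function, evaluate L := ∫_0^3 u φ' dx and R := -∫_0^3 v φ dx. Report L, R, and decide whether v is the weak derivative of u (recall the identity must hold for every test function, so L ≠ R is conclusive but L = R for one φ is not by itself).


LHS = 297/5, RHS = 297/5. Yes, v = u' weakly.

u(x) = -2*x**3 + x**2 - 1, classical derivative u'(x) = -6*x**2 + 2*x.
φ(x) = x(3−x), so φ'(x) = 3 - 2*x.
Note φ(0) = φ(3) = 0, so the boundary term u·φ vanishes.
LHS = ∫_0^3 u(x) φ'(x) dx = ∫_0^3 (4*x^4 - 8*x^3 + 3*x^2 + 2*x - 3) dx. Term by term:
  ∫_0^3 4*x^4 dx = 972/5;  ∫_0^3 -8*x^3 dx = -162;  ∫_0^3 3*x^2 dx = 27;
  ∫_0^3 2*x dx = 9;  ∫_0^3 -3 dx = -9.
Sum: 972/5 − 162 + 27 + 9 − 9 = 297/5.
So LHS = 297/5.
∫_0^3 v(x) φ(x) dx = ∫_0^3 (6*x^4 - 20*x^3 + 6*x^2) dx. Term by term:
  ∫_0^3 6*x^4 dx = 1458/5;  ∫_0^3 -20*x^3 dx = -405;  ∫_0^3 6*x^2 dx = 54.
Sum: 1458/5 − 405 + 54 = -297/5.
So RHS = -∫_0^3 v(x) φ(x) dx = 297/5.
LHS = RHS, so the identity holds for this test φ.
Moreover u is smooth here and v(x) = u'(x) = -6*x**2 + 2*x pointwise, so the identity holds for every test function. Hence v is the weak derivative of u.


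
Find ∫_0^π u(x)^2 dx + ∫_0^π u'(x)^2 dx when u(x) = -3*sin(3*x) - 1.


||u||_{H^1(0,π)}^2 = 4 + 46*π

u'(x) = -9*cos(3*x).
Expand u² and (u')² and integrate term by term on (0, π), using: for integers n ≥ 1, ∫_0^π sin²(nx) dx = ∫_0^π cos²(nx) dx = π/2; for n ≠ n', ∫_0^π sin(nx)sin(n'x) dx = ∫_0^π cos(nx)cos(n'x) dx = 0; and by product-to-sum, ∫_0^π sin(nx)cos(n'x) dx = ½∫_0^π [sin((n+n')x) + sin((n−n')x)] dx, which is 0 when n+n' is even and 2n/(n²−n'²) when n+n' is odd (it need not vanish on (0, π)). For the constant mode: ∫_0^π 1 dx = π, ∫_0^π cos(nx) dx = 0, ∫_0^π sin(nx) dx = (1−(−1)^n)/n.
  u² squared terms: (-1)²·∫1 dx = 1·π = π;  (-3)²·∫sin(3x)² dx = 9·π/2 = 9*π/2.
  u² cross terms: 2·(-1)·(-3)·∫1·sin(3x) dx = 6·(2/3) = 4.
  So ∫_0^π u² dx = π + 9*π/2 + 4 = 4 + 11*π/2.
  (u')² squared terms: (-9)²·∫cos(3x)² dx = 81·π/2 = 81*π/2.
  So ∫_0^π (u')² dx = 81*π/2.
||u||_{H^1}^2 = (4 + 11*π/2) + (81*π/2) = 4 + 46*π.


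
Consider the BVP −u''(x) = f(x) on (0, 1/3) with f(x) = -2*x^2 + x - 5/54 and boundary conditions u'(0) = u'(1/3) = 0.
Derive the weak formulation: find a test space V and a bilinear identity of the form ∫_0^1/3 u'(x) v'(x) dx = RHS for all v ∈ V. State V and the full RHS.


V = H^1(0, 1/3) (no boundary constraint on v; u is determined up to an additive constant); weak form: ∫_0^1/3 u'v' dx = ∫_0^1/3 (-2*x^2 + x - 5/54) v dx for all v ∈ V.

Multiply both sides by a test function v and integrate from 0 to 1/3:
  ∫_0^1/3 −u''(x) v(x) dx = ∫_0^1/3 f(x) v(x) dx.
Integrate the LHS by parts once:
  ∫_0^1/3 −u'' v dx = −[u'(x) v(x)]_0^1/3 + ∫_0^1/3 u'(x) v'(x) dx.
Thus ∫_0^1/3 u'(x) v'(x) dx = ∫_0^1/3 f(x) v(x) dx + [u'(x) v(x)]_0^1/3.
Choose V so that boundary terms are either known or forced to vanish.
u has homogeneous Neumann: u'(0) = u'(1/3) = 0. So [u' v]_0^1/3 = 0·v(1/3) − 0·v(0) = 0 for any v; take V = H^1(0, 1/3).
Weak formulation: find u (satisfying any essential BC) such that ∫_0^1/3 u'(x) v'(x) dx = ∫_0^1/3 f v dx for all v ∈ V (homogeneous Neumann, so boundary terms vanish).
Substituting f(x) = -2*x^2 + x - 5/54, the right-hand side is ∫_0^1/3 (-2*x^2 + x - 5/54) v dx.
Compatibility check (pure Neumann): taking v ≡ 1 ∈ V gives 0 = ∫_0^1/3 f dx + (0) − (0), i.e. ∫_0^1/3 f dx must equal u'(0) − u'(1/3) = 0. Indeed ∫_0^1/3 (-2*x^2 + x - 5/54) dx = 0, so the data are compatible. The solution is then unique only up to an additive constant (fix it e.g. by requiring ∫_0^1/3 u dx = 0).


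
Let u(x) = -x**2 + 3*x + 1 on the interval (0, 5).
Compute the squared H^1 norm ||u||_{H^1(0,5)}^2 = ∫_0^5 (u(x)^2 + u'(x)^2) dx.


||u||_{H^1}^2 = 725/6

The H^1 norm (squared) on an interval (0, L) is
  ||u||_{H^1}^2 = ∫_0^L u(x)^2 dx + ∫_0^L u'(x)^2 dx.
Compute u'(x) = 3 - 2*x.
Then u(x)^2 = x**4 - 6*x**3 + 7*x**2 + 6*x + 1 and u'(x)^2 = 4*x**2 - 12*x + 9.
Integrate each monomial from 0 to 5 using ∫_0^5 c·x^n dx = c·5^(n+1)/(n+1):
  ∫_0^5 u(x)^2 dx = ∫_0^5 (x^4 - 6*x^3 + 7*x^2 + 6*x + 1) dx. Term by term:
    ∫_0^5 x^4 dx = 625;  ∫_0^5 -6*x^3 dx = -1875/2;  ∫_0^5 7*x^2 dx = 875/3;
    ∫_0^5 6*x dx = 75;  ∫_0^5 1 dx = 5.
  Sum: 625 − 1875/2 + 875/3 + 75 + 5 = 355/6.
  ∫_0^5 u'(x)^2 dx = ∫_0^5 (4*x^2 - 12*x + 9) dx. Term by term:
    ∫_0^5 4*x^2 dx = 500/3;  ∫_0^5 -12*x dx = -150;  ∫_0^5 9 dx = 45.
  Sum: 500/3 − 150 + 45 = 185/3.
Adding: ||u||_{H^1}^2 = 355/6 + 185/3 = 725/6.


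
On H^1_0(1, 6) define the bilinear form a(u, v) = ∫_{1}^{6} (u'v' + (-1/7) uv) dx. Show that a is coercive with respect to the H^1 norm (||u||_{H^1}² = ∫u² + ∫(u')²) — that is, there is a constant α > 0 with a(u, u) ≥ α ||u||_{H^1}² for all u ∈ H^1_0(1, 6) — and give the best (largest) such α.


α = (-25/7 + π^2)/(π^2 + 25)

Coercivity of a(·,·) on H^1_0(1, 6) means a(u, u) ≥ α ||u||_{H^1}² for every u ∈ H^1_0.
The interval has length L = 5, and Poincaré/coercivity depend only on L. Here a(u, u) = ∫(u')² + (-1/7)·∫u².
Here c = -1/7 < 0 with |c| < (π/L)² = π^2/25, so coercivity still holds. The condition a(u,u) ≥ α||u||_{H^1}² reads (1−α)∫(u')² ≥ (α−c)∫u². Any admissible α is ≤ 1 (rapidly oscillating u have ∫u²/∫(u')² → 0), and α = 1 would force 0 ≥ (1−c)∫u², impossible since c < 1; so 1−α > 0. By the sharp Poincaré inequality on H^1_0 of an interval of length L, ∫(u')² ≥ (π/L)²∫u² with equality for the first sine mode sin(π(x−x₀)/L) (x₀ the left endpoint), so the inequality holds for all u iff (1−α)(π/L)² ≥ α − c, i.e. α ≤ ((π/L)² + c)/((π/L)² + 1) = (1 + c(L/π)²)/(1 + (L/π)²). (Direct route, valid since c ≤ 0: Poincaré gives c∫u² ≥ c(L/π)²∫(u')², so a(u,u) ≥ (1 + c(L/π)²)∫(u')², while ||u||_{H^1}² ≤ (1 + (L/π)²)∫(u')²; dividing yields the same α.) With (π/L)² = π^2/25 and c = -1/7, the largest admissible constant is α = ((π/L)² + c)/((π/L)² + 1).
Simplifying, α = (-25/7 + π^2)/(π^2 + 25).


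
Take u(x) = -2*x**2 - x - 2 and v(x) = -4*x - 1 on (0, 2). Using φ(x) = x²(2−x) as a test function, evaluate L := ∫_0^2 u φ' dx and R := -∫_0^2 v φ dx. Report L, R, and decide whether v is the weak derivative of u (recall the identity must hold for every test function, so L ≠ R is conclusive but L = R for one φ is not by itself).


LHS = 116/15, RHS = 116/15. Yes, v = u' weakly.

u(x) = -2*x**2 - x - 2, classical derivative u'(x) = -4*x - 1.
φ(x) = x²(2−x), so φ'(x) = x*(4 - 3*x).
Note φ(0) = φ(2) = 0, so the boundary term u·φ vanishes.
LHS = ∫_0^2 u(x) φ'(x) dx = ∫_0^2 (6*x^4 - 5*x^3 + 2*x^2 - 8*x) dx. Term by term:
  ∫_0^2 6*x^4 dx = 192/5;  ∫_0^2 -5*x^3 dx = -20;  ∫_0^2 2*x^2 dx = 16/3;
  ∫_0^2 -8*x dx = -16.
Sum: 192/5 − 20 + 16/3 − 16 = 116/15.
So LHS = 116/15.
∫_0^2 v(x) φ(x) dx = ∫_0^2 (4*x^4 - 7*x^3 - 2*x^2) dx. Term by term:
  ∫_0^2 4*x^4 dx = 128/5;  ∫_0^2 -7*x^3 dx = -28;  ∫_0^2 -2*x^2 dx = -16/3.
Sum: 128/5 − 28 − 16/3 = -116/15.
So RHS = -∫_0^2 v(x) φ(x) dx = 116/15.
LHS = RHS, so the identity holds for this test φ.
Moreover u is smooth here and v(x) = u'(x) = -4*x - 1 pointwise, so the identity holds for every test function. Hence v is the weak derivative of u.


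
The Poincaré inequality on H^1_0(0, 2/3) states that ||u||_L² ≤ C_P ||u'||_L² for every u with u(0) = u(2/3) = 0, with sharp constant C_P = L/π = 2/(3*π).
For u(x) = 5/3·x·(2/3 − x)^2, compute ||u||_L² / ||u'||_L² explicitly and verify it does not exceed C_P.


||u||_L² / ||u'||_L² = sqrt(14)/21 < C_P = 2/(3*π).

u(x) = 5/3·x·(2/3 − x)^2, so u'(x) = 5*x^2 - 40*x/9 + 20/27.
u(x) = 5/3·x·(2/3 − x)^2 vanishes at x = 0 and x = 2/3, so u ∈ H^1_0(0, 2/3). Differentiate via the product rule and integrate the resulting polynomials term by term.
  ∫_0^2/3 u² dx = ∫_0^2/3 (25*x^6/9 - 200*x^5/27 + 200*x^4/27 - 800*x^3/243 + 400*x^2/729) dx. Term by term:
    ∫_0^2/3 25*x^6/9 dx = 3200/137781;  ∫_0^2/3 -200*x^5/27 dx = -6400/59049;  ∫_0^2/3 200*x^4/27 dx = 1280/6561;
    ∫_0^2/3 -800*x^3/243 dx = -3200/19683;  ∫_0^2/3 400*x^2/729 dx = 3200/59049.
  Sum: 3200/137781 − 6400/59049 + 1280/6561 − 3200/19683 + 3200/59049 = 640/413343.
  ∫_0^2/3 (u')² dx = ∫_0^2/3 (25*x^4 - 400*x^3/9 + 2200*x^2/81 - 1600*x/243 + 400/729) dx. Term by term:
    ∫_0^2/3 25*x^4 dx = 160/243;  ∫_0^2/3 -400*x^3/9 dx = -1600/729;  ∫_0^2/3 2200*x^2/81 dx = 17600/6561;
    ∫_0^2/3 -1600*x/243 dx = -3200/2187;  ∫_0^2/3 400/729 dx = 800/2187.
  Sum: 160/243 − 1600/729 + 17600/6561 − 3200/2187 + 800/2187 = 320/6561.
∫_0^2/3 u² dx = 640/413343, so ||u||_L² = 8*sqrt(70)/1701.
∫_0^2/3 (u')² dx = 320/6561, so ||u'||_L² = 8*sqrt(5)/81.
Ratio ||u||_L² / ||u'||_L² = sqrt(14)/21.
Sharp Poincaré constant on H^1_0(0, 2/3) is C_P = L/π = 2/(3*π), achieved by sin(3*π/2·x).
A polynomial bump cannot attain the sharp Poincaré constant (only the first sine eigenfunction does), so the ratio is strictly less than C_P, consistent with ||u||_L² ≤ C_P ||u'||_L².


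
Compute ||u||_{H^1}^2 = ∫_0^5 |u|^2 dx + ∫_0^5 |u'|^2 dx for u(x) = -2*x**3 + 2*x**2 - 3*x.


||u||_{H^1}^2 = 1033645/21

The H^1 norm (squared) on an interval (0, L) is
  ||u||_{H^1}^2 = ∫_0^L u(x)^2 dx + ∫_0^L u'(x)^2 dx.
Compute u'(x) = -6*x**2 + 4*x - 3.
Then u(x)^2 = 4*x**6 - 8*x**5 + 16*x**4 - 12*x**3 + 9*x**2 and u'(x)^2 = 36*x**4 - 48*x**3 + 52*x**2 - 24*x + 9.
Integrate each monomial from 0 to 5 using ∫_0^5 c·x^n dx = c·5^(n+1)/(n+1):
  ∫_0^5 u(x)^2 dx = ∫_0^5 (4*x^6 - 8*x^5 + 16*x^4 - 12*x^3 + 9*x^2) dx. Term by term:
    ∫_0^5 4*x^6 dx = 312500/7;  ∫_0^5 -8*x^5 dx = -62500/3;  ∫_0^5 16*x^4 dx = 10000;
    ∫_0^5 -12*x^3 dx = -1875;  ∫_0^5 9*x^2 dx = 375.
  Sum: 312500/7 − 62500/3 + 10000 − 1875 + 375 = 678500/21.
  ∫_0^5 u'(x)^2 dx = ∫_0^5 (36*x^4 - 48*x^3 + 52*x^2 - 24*x + 9) dx. Term by term:
    ∫_0^5 36*x^4 dx = 22500;  ∫_0^5 -48*x^3 dx = -7500;  ∫_0^5 52*x^2 dx = 6500/3;
    ∫_0^5 -24*x dx = -300;  ∫_0^5 9 dx = 45.
  Sum: 22500 − 7500 + 6500/3 − 300 + 45 = 50735/3.
Adding: ||u||_{H^1}^2 = 678500/21 + 50735/3 = 1033645/21.


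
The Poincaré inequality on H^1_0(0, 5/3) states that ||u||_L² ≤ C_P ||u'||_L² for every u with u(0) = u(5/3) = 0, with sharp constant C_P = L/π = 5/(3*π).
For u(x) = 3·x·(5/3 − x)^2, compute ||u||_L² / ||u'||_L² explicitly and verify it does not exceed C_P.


||u||_L² / ||u'||_L² = 5*sqrt(14)/42 < C_P = 5/(3*π).

u(x) = 3·x·(5/3 − x)^2, so u'(x) = (x - 5/3)*(9*x - 5).
u(x) = 3·x·(5/3 − x)^2 vanishes at x = 0 and x = 5/3, so u ∈ H^1_0(0, 5/3). Differentiate via the product rule and integrate the resulting polynomials term by term.
  ∫_0^5/3 u² dx = ∫_0^5/3 (9*x^6 - 60*x^5 + 150*x^4 - 500*x^3/3 + 625*x^2/9) dx. Term by term:
    ∫_0^5/3 9*x^6 dx = 78125/1701;  ∫_0^5/3 -60*x^5 dx = -156250/729;  ∫_0^5/3 150*x^4 dx = 31250/81;
    ∫_0^5/3 -500*x^3/3 dx = -78125/243;  ∫_0^5/3 625*x^2/9 dx = 78125/729.
  Sum: 78125/1701 − 156250/729 + 31250/81 − 78125/243 + 78125/729 = 15625/5103.
  ∫_0^5/3 (u')² dx = ∫_0^5/3 (81*x^4 - 360*x^3 + 550*x^2 - 1000*x/3 + 625/9) dx. Term by term:
    ∫_0^5/3 81*x^4 dx = 625/3;  ∫_0^5/3 -360*x^3 dx = -6250/9;  ∫_0^5/3 550*x^2 dx = 68750/81;
    ∫_0^5/3 -1000*x/3 dx = -12500/27;  ∫_0^5/3 625/9 dx = 3125/27.
  Sum: 625/3 − 6250/9 + 68750/81 − 12500/27 + 3125/27 = 1250/81.
∫_0^5/3 u² dx = 15625/5103, so ||u||_L² = 125*sqrt(7)/189.
∫_0^5/3 (u')² dx = 1250/81, so ||u'||_L² = 25*sqrt(2)/9.
Ratio ||u||_L² / ||u'||_L² = 5*sqrt(14)/42.
Sharp Poincaré constant on H^1_0(0, 5/3) is C_P = L/π = 5/(3*π), achieved by sin(3*π/5·x).
A polynomial bump cannot attain the sharp Poincaré constant (only the first sine eigenfunction does), so the ratio is strictly less than C_P, consistent with ||u||_L² ≤ C_P ||u'||_L².


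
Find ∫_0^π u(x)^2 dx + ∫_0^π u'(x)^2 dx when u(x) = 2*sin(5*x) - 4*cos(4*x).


||u||_{H^1(0,π)}^2 = -2720/9 + 188*π

u'(x) = 16*sin(4*x) + 10*cos(5*x).
Expand u² and (u')² and integrate term by term on (0, π), using: for integers n ≥ 1, ∫_0^π sin²(nx) dx = ∫_0^π cos²(nx) dx = π/2; for n ≠ n', ∫_0^π sin(nx)sin(n'x) dx = ∫_0^π cos(nx)cos(n'x) dx = 0; and by product-to-sum, ∫_0^π sin(nx)cos(n'x) dx = ½∫_0^π [sin((n+n')x) + sin((n−n')x)] dx, which is 0 when n+n' is even and 2n/(n²−n'²) when n+n' is odd (it need not vanish on (0, π)).
  u² squared terms: (-4)²·∫cos(4x)² dx = 16·π/2 = 8*π;  (2)²·∫sin(5x)² dx = 4·π/2 = 2*π.
  u² cross terms: 2·(-4)·(2)·∫cos(4x)·sin(5x) dx = -16·(10/9) = -160/9.
  So ∫_0^π u² dx = 8*π + 2*π − 160/9 = -160/9 + 10*π.
  (u')² squared terms: (10)²·∫cos(5x)² dx = 100·π/2 = 50*π;  (16)²·∫sin(4x)² dx = 256·π/2 = 128*π.
  (u')² cross terms: 2·(10)·(16)·∫cos(5x)·sin(4x) dx = 320·(-8/9) = -2560/9.
  So ∫_0^π (u')² dx = 50*π + 128*π − 2560/9 = -2560/9 + 178*π.
||u||_{H^1}^2 = (-160/9 + 10*π) + (-2560/9 + 178*π) = -2720/9 + 188*π.


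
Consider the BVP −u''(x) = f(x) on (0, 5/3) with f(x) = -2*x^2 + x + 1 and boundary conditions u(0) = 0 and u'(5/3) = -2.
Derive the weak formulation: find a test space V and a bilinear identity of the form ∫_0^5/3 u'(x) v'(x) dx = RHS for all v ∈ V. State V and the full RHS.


V = {v ∈ H^1(0, 5/3) : v(0) = 0} (test functions vanish at x = 0 where u is specified); weak form: ∫_0^5/3 u'v' dx = ∫_0^5/3 (-2*x^2 + x + 1) v dx − 2·v(5/3) for all v ∈ V.

Multiply both sides by a test function v and integrate from 0 to 5/3:
  ∫_0^5/3 −u''(x) v(x) dx = ∫_0^5/3 f(x) v(x) dx.
Integrate the LHS by parts once:
  ∫_0^5/3 −u'' v dx = −[u'(x) v(x)]_0^5/3 + ∫_0^5/3 u'(x) v'(x) dx.
Thus ∫_0^5/3 u'(x) v'(x) dx = ∫_0^5/3 f(x) v(x) dx + [u'(x) v(x)]_0^5/3.
Choose V so that boundary terms are either known or forced to vanish.
Mixed BC: u(0) = 0 (Dirichlet) and u'(5/3) = -2 (Neumann). Define V = {v ∈ H^1(0, 5/3) : v(0) = 0}. Then [u' v]_0^5/3 = u'(5/3)·v(5/3) − u'(0)·0 = − 2·v(5/3).
Weak formulation: find u (satisfying any essential BC) such that ∫_0^5/3 u'(x) v'(x) dx = ∫_0^5/3 f v dx − 2·v(5/3) for all v ∈ V (Dirichlet at 0 absorbed into V; Neumann datum at x = 5/3 contributes the boundary term).
Substituting f(x) = -2*x^2 + x + 1, the right-hand side is ∫_0^5/3 (-2*x^2 + x + 1) v dx − 2·v(5/3).


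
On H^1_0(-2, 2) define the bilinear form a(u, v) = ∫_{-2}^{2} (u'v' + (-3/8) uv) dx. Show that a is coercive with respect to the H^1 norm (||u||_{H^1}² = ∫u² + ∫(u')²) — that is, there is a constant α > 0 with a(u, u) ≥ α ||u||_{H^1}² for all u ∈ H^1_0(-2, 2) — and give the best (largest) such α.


α = (-6 + π^2)/(π^2 + 16)

Coercivity of a(·,·) on H^1_0(-2, 2) means a(u, u) ≥ α ||u||_{H^1}² for every u ∈ H^1_0.
The interval has length L = 4, and Poincaré/coercivity depend only on L. Here a(u, u) = ∫(u')² + (-3/8)·∫u².
Here c = -3/8 < 0 with |c| < (π/L)² = π^2/16, so coercivity still holds. The condition a(u,u) ≥ α||u||_{H^1}² reads (1−α)∫(u')² ≥ (α−c)∫u². Any admissible α is ≤ 1 (rapidly oscillating u have ∫u²/∫(u')² → 0), and α = 1 would force 0 ≥ (1−c)∫u², impossible since c < 1; so 1−α > 0. By the sharp Poincaré inequality on H^1_0 of an interval of length L, ∫(u')² ≥ (π/L)²∫u² with equality for the first sine mode sin(π(x−x₀)/L) (x₀ the left endpoint), so the inequality holds for all u iff (1−α)(π/L)² ≥ α − c, i.e. α ≤ ((π/L)² + c)/((π/L)² + 1) = (1 + c(L/π)²)/(1 + (L/π)²). (Direct route, valid since c ≤ 0: Poincaré gives c∫u² ≥ c(L/π)²∫(u')², so a(u,u) ≥ (1 + c(L/π)²)∫(u')², while ||u||_{H^1}² ≤ (1 + (L/π)²)∫(u')²; dividing yields the same α.) With (π/L)² = π^2/16 and c = -3/8, the largest admissible constant is α = ((π/L)² + c)/((π/L)² + 1).
Simplifying, α = (-6 + π^2)/(π^2 + 16).


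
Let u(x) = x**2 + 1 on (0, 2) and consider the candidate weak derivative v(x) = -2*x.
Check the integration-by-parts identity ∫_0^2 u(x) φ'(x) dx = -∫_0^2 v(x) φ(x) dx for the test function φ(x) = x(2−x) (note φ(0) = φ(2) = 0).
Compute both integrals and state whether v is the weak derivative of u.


LHS = -8/3, RHS = 8/3. No, v is not the weak derivative of u.

u(x) = x**2 + 1, classical derivative u'(x) = 2*x.
φ(x) = x(2−x), so φ'(x) = 2 - 2*x.
Note φ(0) = φ(2) = 0, so the boundary term u·φ vanishes.
LHS = ∫_0^2 u(x) φ'(x) dx = ∫_0^2 (-2*x^3 + 2*x^2 - 2*x + 2) dx. Term by term:
  ∫_0^2 -2*x^3 dx = -8;  ∫_0^2 2*x^2 dx = 16/3;  ∫_0^2 -2*x dx = -4;
  ∫_0^2 2 dx = 4.
Sum: -8 + 16/3 − 4 + 4 = -8/3.
So LHS = -8/3.
∫_0^2 v(x) φ(x) dx = ∫_0^2 (2*x^3 - 4*x^2) dx. Term by term:
  ∫_0^2 2*x^3 dx = 8;  ∫_0^2 -4*x^2 dx = -32/3.
Sum: 8 − 32/3 = -8/3.
So RHS = -∫_0^2 v(x) φ(x) dx = 8/3.
LHS − RHS = -16/3 ≠ 0, so the identity fails.
(For a valid weak derivative the identity must hold for EVERY test function, in particular this one. The failure shows v is NOT the weak derivative of u.)
Correct weak derivative would be u'(x) = 2*x.


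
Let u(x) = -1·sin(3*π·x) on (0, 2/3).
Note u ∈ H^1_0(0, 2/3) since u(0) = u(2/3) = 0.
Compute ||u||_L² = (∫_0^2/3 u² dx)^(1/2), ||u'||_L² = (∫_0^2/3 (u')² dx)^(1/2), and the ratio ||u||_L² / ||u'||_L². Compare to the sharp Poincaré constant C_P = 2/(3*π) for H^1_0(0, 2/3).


||u||_L² / ||u'||_L² = 1/(3*π) < C_P = 2/(3*π).

u(x) = -1·sin(3*π·x), so u'(x) = -3*π*cos(3*π*x).
Writing u(x) = A·sin(kπx/L) with A = -1 and k = 2, use ∫_0^L sin²(kπx/L) dx = L/2 and ∫_0^L cos²(kπx/L) dx = L/2.
u² = 1·sin²(3*π·x) and (u')² = 9*π^2·cos²(3*π·x), and each of sin², cos² integrates to L/2 = 1/3 over (0, 2/3).
∫_0^2/3 u² dx = 1/3, so ||u||_L² = sqrt(3)/3.
∫_0^2/3 (u')² dx = 3*π^2, so ||u'||_L² = sqrt(3)*π.
Ratio ||u||_L² / ||u'||_L² = 1/(3*π).
Sharp Poincaré constant on H^1_0(0, 2/3) is C_P = L/π = 2/(3*π), achieved by sin(3*π/2·x).
This is the k = 2 harmonic; the ratio L/(kπ) is strictly less than C_P = L/π, consistent with the sharp inequality ||u||_L² ≤ C_P ||u'||_L².


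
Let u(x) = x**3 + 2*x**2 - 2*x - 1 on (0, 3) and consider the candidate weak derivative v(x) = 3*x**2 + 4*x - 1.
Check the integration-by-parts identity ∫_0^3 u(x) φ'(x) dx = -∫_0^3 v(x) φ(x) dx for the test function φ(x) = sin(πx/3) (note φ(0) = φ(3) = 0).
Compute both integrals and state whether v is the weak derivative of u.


LHS = -105/π + 324/π^3, RHS = -111/π + 324/π^3. No, v is not the weak derivative of u.

u(x) = x**3 + 2*x**2 - 2*x - 1, classical derivative u'(x) = 3*x**2 + 4*x - 2.
φ(x) = sin(πx/3), so φ'(x) = π*cos(π*x/3)/3.
Note φ(0) = φ(3) = 0, so the boundary term u·φ vanishes.
LHS = ∫_0^3 u(x) φ'(x) dx = ∫_0^3 (π*x^3*cos(π*x/3)/3 + 2*π*x^2*cos(π*x/3)/3 - 2*π*x*cos(π*x/3)/3 - π*cos(π*x/3)/3) dx. Term by term:
  ∫_0^3 -π*cos(π*x/3)/3 dx = 0;  ∫_0^3 -2*π*x*cos(π*x/3)/3 dx = 12/π;  ∫_0^3 π*x^3*cos(π*x/3)/3 dx = -81/π + 324/π^3;
  ∫_0^3 2*π*x^2*cos(π*x/3)/3 dx = -36/π.
Sum: 0 + 12/π + -81/π + 324/π^3 − 36/π = -105/π + 324/π^3.
So LHS = -105/π + 324/π^3.
∫_0^3 v(x) φ(x) dx = ∫_0^3 (3*x^2*sin(π*x/3) + 4*x*sin(π*x/3) - sin(π*x/3)) dx. Term by term:
  ∫_0^3 -sin(π*x/3) dx = -6/π;  ∫_0^3 3*x^2*sin(π*x/3) dx = -324/π^3 + 81/π;  ∫_0^3 4*x*sin(π*x/3) dx = 36/π.
Sum: -6/π + -324/π^3 + 81/π + 36/π = -324/π^3 + 111/π.
So RHS = -∫_0^3 v(x) φ(x) dx = -111/π + 324/π^3.
LHS − RHS = 6/π ≠ 0, so the identity fails.
(For a valid weak derivative the identity must hold for EVERY test function, in particular this one. The failure shows v is NOT the weak derivative of u.)
Correct weak derivative would be u'(x) = 3*x**2 + 4*x - 2.


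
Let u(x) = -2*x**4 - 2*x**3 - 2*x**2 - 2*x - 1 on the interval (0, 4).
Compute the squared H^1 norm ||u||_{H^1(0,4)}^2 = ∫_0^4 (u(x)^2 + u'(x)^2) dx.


||u||_{H^1}^2 = 147179132/315

The H^1 norm (squared) on an interval (0, L) is
  ||u||_{H^1}^2 = ∫_0^L u(x)^2 dx + ∫_0^L u'(x)^2 dx.
Compute u'(x) = -8*x**3 - 6*x**2 - 4*x - 2.
Then u(x)^2 = 4*x**8 + 8*x**7 + 12*x**6 + 16*x**5 + 16*x**4 + 12*x**3 + 8*x**2 + 4*x + 1 and u'(x)^2 = 64*x**6 + 96*x**5 + 100*x**4 + 80*x**3 + 40*x**2 + 16*x + 4.
Integrate each monomial from 0 to 4 using ∫_0^4 c·x^n dx = c·4^(n+1)/(n+1):
  ∫_0^4 u(x)^2 dx = ∫_0^4 (4*x^8 + 8*x^7 + 12*x^6 + 16*x^5 + 16*x^4 + 12*x^3 + 8*x^2 + 4*x + 1) dx. Term by term:
    ∫_0^4 4*x^8 dx = 1048576/9;  ∫_0^4 8*x^7 dx = 65536;  ∫_0^4 12*x^6 dx = 196608/7;
    ∫_0^4 16*x^5 dx = 32768/3;  ∫_0^4 16*x^4 dx = 16384/5;  ∫_0^4 12*x^3 dx = 768;
    ∫_0^4 8*x^2 dx = 512/3;  ∫_0^4 4*x dx = 32;  ∫_0^4 1 dx = 4.
  Sum: 1048576/9 + 65536 + 196608/7 + 32768/3 + 16384/5 + 768 + 512/3 + 32 + 4 = 70971212/315.
  ∫_0^4 u'(x)^2 dx = ∫_0^4 (64*x^6 + 96*x^5 + 100*x^4 + 80*x^3 + 40*x^2 + 16*x + 4) dx. Term by term:
    ∫_0^4 64*x^6 dx = 1048576/7;  ∫_0^4 96*x^5 dx = 65536;  ∫_0^4 100*x^4 dx = 20480;
    ∫_0^4 80*x^3 dx = 5120;  ∫_0^4 40*x^2 dx = 2560/3;  ∫_0^4 16*x dx = 128;
    ∫_0^4 4 dx = 16.
  Sum: 1048576/7 + 65536 + 20480 + 5120 + 2560/3 + 128 + 16 = 5080528/21.
Adding: ||u||_{H^1}^2 = 70971212/315 + 5080528/21 = 147179132/315.


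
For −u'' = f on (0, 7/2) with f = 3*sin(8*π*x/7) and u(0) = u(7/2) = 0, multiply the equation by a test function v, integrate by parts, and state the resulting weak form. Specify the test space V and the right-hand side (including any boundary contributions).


V = H^1_0(0, 7/2) (so v(0) = v(7/2) = 0); weak form: ∫_0^7/2 u'v' dx = ∫_0^7/2 (3*sin(8*π*x/7)) v dx for all v ∈ V.

Multiply both sides by a test function v and integrate from 0 to 7/2:
  ∫_0^7/2 −u''(x) v(x) dx = ∫_0^7/2 f(x) v(x) dx.
Integrate the LHS by parts once:
  ∫_0^7/2 −u'' v dx = −[u'(x) v(x)]_0^7/2 + ∫_0^7/2 u'(x) v'(x) dx.
Thus ∫_0^7/2 u'(x) v'(x) dx = ∫_0^7/2 f(x) v(x) dx + [u'(x) v(x)]_0^7/2.
Choose V so that boundary terms are either known or forced to vanish.
u is Dirichlet: u(0) = u(7/2) = 0. Let V = H^1_0(0, 7/2); then v(0) = v(7/2) = 0, and [u' v]_0^7/2 = 0.
Weak formulation: find u (satisfying any essential BC) such that ∫_0^7/2 u'(x) v'(x) dx = ∫_0^7/2 f v dx for all v ∈ V.
Substituting f(x) = 3*sin(8*π*x/7), the right-hand side is ∫_0^7/2 (3*sin(8*π*x/7)) v dx.


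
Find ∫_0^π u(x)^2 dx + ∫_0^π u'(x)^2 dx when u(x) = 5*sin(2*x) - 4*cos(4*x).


||u||_{H^1(0,π)}^2 = 397*π/2

u'(x) = 16*sin(4*x) + 10*cos(2*x).
Expand u² and (u')² and integrate term by term on (0, π), using: for integers n ≥ 1, ∫_0^π sin²(nx) dx = ∫_0^π cos²(nx) dx = π/2; for n ≠ n', ∫_0^π sin(nx)sin(n'x) dx = ∫_0^π cos(nx)cos(n'x) dx = 0; and by product-to-sum, ∫_0^π sin(nx)cos(n'x) dx = ½∫_0^π [sin((n+n')x) + sin((n−n')x)] dx, which is 0 when n+n' is even and 2n/(n²−n'²) when n+n' is odd (it need not vanish on (0, π)).
  u² squared terms: (-4)²·∫cos(4x)² dx = 16·π/2 = 8*π;  (5)²·∫sin(2x)² dx = 25·π/2 = 25*π/2.
  u² cross terms: 2·(-4)·(5)·∫cos(4x)·sin(2x) dx = -40·(0) = 0.
  So ∫_0^π u² dx = 8*π + 25*π/2 + 0 = 41*π/2.
  (u')² squared terms: (10)²·∫cos(2x)² dx = 100·π/2 = 50*π;  (16)²·∫sin(4x)² dx = 256·π/2 = 128*π.
  (u')² cross terms: 2·(10)·(16)·∫cos(2x)·sin(4x) dx = 320·(0) = 0.
  So ∫_0^π (u')² dx = 50*π + 128*π + 0 = 178*π.
||u||_{H^1}^2 = (41*π/2) + (178*π) = 397*π/2.


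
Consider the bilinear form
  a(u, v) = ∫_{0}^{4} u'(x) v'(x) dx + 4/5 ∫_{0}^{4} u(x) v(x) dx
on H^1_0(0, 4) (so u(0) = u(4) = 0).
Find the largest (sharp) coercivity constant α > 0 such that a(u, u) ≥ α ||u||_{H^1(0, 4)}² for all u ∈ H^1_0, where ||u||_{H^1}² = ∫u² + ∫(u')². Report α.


α = (π^2 + 64/5)/(π^2 + 16)

Coercivity of a(·,·) on H^1_0(0, 4) means a(u, u) ≥ α ||u||_{H^1}² for every u ∈ H^1_0.
The interval has length L = 4, and Poincaré/coercivity depend only on L. Here a(u, u) = ∫(u')² + (4/5)·∫u².
Here 0 < c = 4/5 < 1. The condition a(u,u) ≥ α||u||_{H^1}² reads (1−α)∫(u')² ≥ (α−c)∫u². Any admissible α is ≤ 1 (rapidly oscillating u have ∫u²/∫(u')² → 0), and α = 1 would force 0 ≥ (1−c)∫u², impossible since c < 1; so 1−α > 0. By the sharp Poincaré inequality on H^1_0 of an interval of length L, ∫(u')² ≥ (π/L)²∫u² with equality for the first sine mode sin(π(x−x₀)/L) (x₀ the left endpoint), so the inequality holds for all u iff (1−α)(π/L)² ≥ α − c, i.e. α ≤ ((π/L)² + c)/((π/L)² + 1) = (1 + c(L/π)²)/(1 + (L/π)²). With (π/L)² = π^2/16 and c = 4/5, the largest admissible constant is α = ((π/L)² + c)/((π/L)² + 1).
Simplifying, α = (π^2 + 64/5)/(π^2 + 16).


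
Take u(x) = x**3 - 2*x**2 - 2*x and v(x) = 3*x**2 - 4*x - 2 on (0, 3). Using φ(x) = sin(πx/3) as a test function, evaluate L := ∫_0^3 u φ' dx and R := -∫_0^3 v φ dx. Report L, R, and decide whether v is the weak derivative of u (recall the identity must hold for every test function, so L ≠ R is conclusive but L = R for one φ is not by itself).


LHS = -33/π + 324/π^3, RHS = -33/π + 324/π^3. Yes, v = u' weakly.

u(x) = x**3 - 2*x**2 - 2*x, classical derivative u'(x) = 3*x**2 - 4*x - 2.
φ(x) = sin(πx/3), so φ'(x) = π*cos(π*x/3)/3.
Note φ(0) = φ(3) = 0, so the boundary term u·φ vanishes.
LHS = ∫_0^3 u(x) φ'(x) dx = ∫_0^3 (π*x^3*cos(π*x/3)/3 - 2*π*x^2*cos(π*x/3)/3 - 2*π*x*cos(π*x/3)/3) dx. Term by term:
  ∫_0^3 -2*π*x*cos(π*x/3)/3 dx = 12/π;  ∫_0^3 -2*π*x^2*cos(π*x/3)/3 dx = 36/π;  ∫_0^3 π*x^3*cos(π*x/3)/3 dx = -81/π + 324/π^3.
Sum: 12/π + 36/π + -81/π + 324/π^3 = -33/π + 324/π^3.
So LHS = -33/π + 324/π^3.
∫_0^3 v(x) φ(x) dx = ∫_0^3 (3*x^2*sin(π*x/3) - 4*x*sin(π*x/3) - 2*sin(π*x/3)) dx. Term by term:
  ∫_0^3 -2*sin(π*x/3) dx = -12/π;  ∫_0^3 -4*x*sin(π*x/3) dx = -36/π;  ∫_0^3 3*x^2*sin(π*x/3) dx = -324/π^3 + 81/π.
Sum: -12/π − 36/π + -324/π^3 + 81/π = -324/π^3 + 33/π.
So RHS = -∫_0^3 v(x) φ(x) dx = -33/π + 324/π^3.
LHS = RHS, so the identity holds for this test φ.
Moreover u is smooth here and v(x) = u'(x) = 3*x**2 - 4*x - 2 pointwise, so the identity holds for every test function. Hence v is the weak derivative of u.


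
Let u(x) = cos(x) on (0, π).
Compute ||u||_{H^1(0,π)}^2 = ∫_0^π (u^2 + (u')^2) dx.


||u||_{H^1(0,π)}^2 = π

u'(x) = -sin(x).
Expand u² and (u')² and integrate term by term on (0, π), using: for integers n ≥ 1, ∫_0^π sin²(nx) dx = ∫_0^π cos²(nx) dx = π/2; for n ≠ n', ∫_0^π sin(nx)sin(n'x) dx = ∫_0^π cos(nx)cos(n'x) dx = 0; and by product-to-sum, ∫_0^π sin(nx)cos(n'x) dx = ½∫_0^π [sin((n+n')x) + sin((n−n')x)] dx, which is 0 when n+n' is even and 2n/(n²−n'²) when n+n' is odd (it need not vanish on (0, π)).
  u² squared terms: (1)²·∫cos(x)² dx = 1·π/2 = π/2.
  So ∫_0^π u² dx = π/2.
  (u')² squared terms: (-1)²·∫sin(x)² dx = 1·π/2 = π/2.
  So ∫_0^π (u')² dx = π/2.
||u||_{H^1}^2 = (π/2) + (π/2) = π.


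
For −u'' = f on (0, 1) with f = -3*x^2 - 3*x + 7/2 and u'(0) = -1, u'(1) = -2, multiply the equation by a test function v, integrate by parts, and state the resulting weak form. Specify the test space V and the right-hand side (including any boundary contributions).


V = H^1(0, 1) (v unrestricted at boundary; u is determined up to an additive constant); weak form: ∫_0^1 u'v' dx = ∫_0^1 (-3*x^2 - 3*x + 7/2) v dx − 2·v(1) + v(0) for all v ∈ V.

Multiply both sides by a test function v and integrate from 0 to 1:
  ∫_0^1 −u''(x) v(x) dx = ∫_0^1 f(x) v(x) dx.
Integrate the LHS by parts once:
  ∫_0^1 −u'' v dx = −[u'(x) v(x)]_0^1 + ∫_0^1 u'(x) v'(x) dx.
Thus ∫_0^1 u'(x) v'(x) dx = ∫_0^1 f(x) v(x) dx + [u'(x) v(x)]_0^1.
Choose V so that boundary terms are either known or forced to vanish.
u has inhomogeneous Neumann u'(0) = -1, u'(1) = -2. [u' v]_0^1 = (-2)·v(1) − (-1)·v(0) = − 2·v(1) + v(0). Take V = H^1(0, 1); boundary term becomes part of RHS.
Weak formulation: find u (satisfying any essential BC) such that ∫_0^1 u'(x) v'(x) dx = ∫_0^1 f v dx − 2·v(1) + v(0) for all v ∈ V (Neumann data are natural BCs: they enter the RHS as boundary terms).
Substituting f(x) = -3*x^2 - 3*x + 7/2, the right-hand side is ∫_0^1 (-3*x^2 - 3*x + 7/2) v dx − 2·v(1) + v(0).
Compatibility check (pure Neumann): taking v ≡ 1 ∈ V gives 0 = ∫_0^1 f dx + (-2) − (-1), i.e. ∫_0^1 f dx must equal u'(0) − u'(1) = 1. Indeed ∫_0^1 (-3*x^2 - 3*x + 7/2) dx = 1, so the data are compatible. The solution is then unique only up to an additive constant (fix it e.g. by requiring ∫_0^1 u dx = 0).


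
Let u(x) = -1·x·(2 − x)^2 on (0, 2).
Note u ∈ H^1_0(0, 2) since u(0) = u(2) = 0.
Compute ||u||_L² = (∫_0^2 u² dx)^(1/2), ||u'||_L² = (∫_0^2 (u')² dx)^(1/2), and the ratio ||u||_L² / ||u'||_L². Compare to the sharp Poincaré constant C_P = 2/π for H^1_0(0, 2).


||u||_L² / ||u'||_L² = sqrt(14)/7 < C_P = 2/π.

u(x) = -1·x·(2 − x)^2, so u'(x) = (2 - 3*x)*(x - 2).
u(x) = -1·x·(2 − x)^2 vanishes at x = 0 and x = 2, so u ∈ H^1_0(0, 2). Differentiate via the product rule and integrate the resulting polynomials term by term.
  ∫_0^2 u² dx = ∫_0^2 (x^6 - 8*x^5 + 24*x^4 - 32*x^3 + 16*x^2) dx. Term by term:
    ∫_0^2 x^6 dx = 128/7;  ∫_0^2 -8*x^5 dx = -256/3;  ∫_0^2 24*x^4 dx = 768/5;
    ∫_0^2 -32*x^3 dx = -128;  ∫_0^2 16*x^2 dx = 128/3.
  Sum: 128/7 − 256/3 + 768/5 − 128 + 128/3 = 128/105.
  ∫_0^2 (u')² dx = ∫_0^2 (9*x^4 - 48*x^3 + 88*x^2 - 64*x + 16) dx. Term by term:
    ∫_0^2 9*x^4 dx = 288/5;  ∫_0^2 -48*x^3 dx = -192;  ∫_0^2 88*x^2 dx = 704/3;
    ∫_0^2 -64*x dx = -128;  ∫_0^2 16 dx = 32.
  Sum: 288/5 − 192 + 704/3 − 128 + 32 = 64/15.
∫_0^2 u² dx = 128/105, so ||u||_L² = 8*sqrt(210)/105.
∫_0^2 (u')² dx = 64/15, so ||u'||_L² = 8*sqrt(15)/15.
Ratio ||u||_L² / ||u'||_L² = sqrt(14)/7.
Sharp Poincaré constant on H^1_0(0, 2) is C_P = L/π = 2/π, achieved by sin(π/2·x).
A polynomial bump cannot attain the sharp Poincaré constant (only the first sine eigenfunction does), so the ratio is strictly less than C_P, consistent with ||u||_L² ≤ C_P ||u'||_L².


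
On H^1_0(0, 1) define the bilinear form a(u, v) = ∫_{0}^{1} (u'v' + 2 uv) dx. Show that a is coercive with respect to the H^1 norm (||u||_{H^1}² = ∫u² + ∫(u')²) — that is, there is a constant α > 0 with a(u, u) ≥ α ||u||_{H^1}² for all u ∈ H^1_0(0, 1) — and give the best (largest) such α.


α = 1

Coercivity of a(·,·) on H^1_0(0, 1) means a(u, u) ≥ α ||u||_{H^1}² for every u ∈ H^1_0.
The interval has length L = 1, and Poincaré/coercivity depend only on L. Here a(u, u) = ∫(u')² + (2)·∫u².
Here c = 2 ≥ 1, so a(u,u) = ∫(u')² + c∫u² ≥ ∫(u')² + ∫u² = ||u||_{H^1}², i.e. α = 1 works. No larger α is possible: a(u,u) ≥ α||u||_{H^1}² means (1−α)∫(u')² ≥ (α−c)∫u², and for the modes u_n = sin(nπ(x−x₀)/L) (x₀ the left endpoint) one has ∫u_n²/∫(u_n')² = (L/(nπ))² → 0, so a(u_n,u_n)/||u_n||_{H^1}² → 1. Hence the optimal constant is α = 1.
Therefore α = 1.


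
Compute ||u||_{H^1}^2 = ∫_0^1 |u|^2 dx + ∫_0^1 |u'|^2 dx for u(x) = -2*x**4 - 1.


||u||_{H^1}^2 = 3587/315

The H^1 norm (squared) on an interval (0, L) is
  ||u||_{H^1}^2 = ∫_0^L u(x)^2 dx + ∫_0^L u'(x)^2 dx.
Compute u'(x) = -8*x**3.
Then u(x)^2 = 4*x**8 + 4*x**4 + 1 and u'(x)^2 = 64*x**6.
Integrate each monomial from 0 to 1 using ∫_0^1 c·x^n dx = c·1^(n+1)/(n+1):
  ∫_0^1 u(x)^2 dx = ∫_0^1 (4*x^8 + 4*x^4 + 1) dx. Term by term:
    ∫_0^1 4*x^8 dx = 4/9;  ∫_0^1 4*x^4 dx = 4/5;  ∫_0^1 1 dx = 1.
  Sum: 4/9 + 4/5 + 1 = 101/45.
  ∫_0^1 u'(x)^2 dx = ∫_0^1 (64*x^6) dx. Term by term:
    ∫_0^1 64*x^6 dx = 64/7.
Adding: ||u||_{H^1}^2 = 101/45 + 64/7 = 3587/315.


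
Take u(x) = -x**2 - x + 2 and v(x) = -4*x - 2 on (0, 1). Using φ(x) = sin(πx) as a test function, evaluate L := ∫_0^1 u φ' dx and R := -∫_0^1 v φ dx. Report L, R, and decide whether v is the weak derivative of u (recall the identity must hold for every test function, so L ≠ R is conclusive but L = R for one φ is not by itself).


LHS = 4/π, RHS = 8/π. No, v is not the weak derivative of u.

u(x) = -x**2 - x + 2, classical derivative u'(x) = -2*x - 1.
φ(x) = sin(πx), so φ'(x) = π*cos(π*x).
Note φ(0) = φ(1) = 0, so the boundary term u·φ vanishes.
LHS = ∫_0^1 u(x) φ'(x) dx = ∫_0^1 (-π*x^2*cos(π*x) - π*x*cos(π*x) + 2*π*cos(π*x)) dx. Term by term:
  ∫_0^1 2*π*cos(π*x) dx = 0;  ∫_0^1 -π*x*cos(π*x) dx = 2/π;  ∫_0^1 -π*x^2*cos(π*x) dx = 2/π.
Sum: 0 + 2/π + 2/π = 4/π.
So LHS = 4/π.
∫_0^1 v(x) φ(x) dx = ∫_0^1 (-4*x*sin(π*x) - 2*sin(π*x)) dx. Term by term:
  ∫_0^1 -2*sin(π*x) dx = -4/π;  ∫_0^1 -4*x*sin(π*x) dx = -4/π.
Sum: -4/π − 4/π = -8/π.
So RHS = -∫_0^1 v(x) φ(x) dx = 8/π.
LHS − RHS = -4/π ≠ 0, so the identity fails.
(For a valid weak derivative the identity must hold for EVERY test function, in particular this one. The failure shows v is NOT the weak derivative of u.)
Correct weak derivative would be u'(x) = -2*x - 1.


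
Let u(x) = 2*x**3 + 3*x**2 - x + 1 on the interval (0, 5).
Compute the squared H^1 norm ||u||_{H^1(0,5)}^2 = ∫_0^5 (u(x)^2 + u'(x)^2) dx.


||u||_{H^1}^2 = 4770445/42

The H^1 norm (squared) on an interval (0, L) is
  ||u||_{H^1}^2 = ∫_0^L u(x)^2 dx + ∫_0^L u'(x)^2 dx.
Compute u'(x) = 6*x**2 + 6*x - 1.
Then u(x)^2 = 4*x**6 + 12*x**5 + 5*x**4 - 2*x**3 + 7*x**2 - 2*x + 1 and u'(x)^2 = 36*x**4 + 72*x**3 + 24*x**2 - 12*x + 1.
Integrate each monomial from 0 to 5 using ∫_0^5 c·x^n dx = c·5^(n+1)/(n+1):
  ∫_0^5 u(x)^2 dx = ∫_0^5 (4*x^6 + 12*x^5 + 5*x^4 - 2*x^3 + 7*x^2 - 2*x + 1) dx. Term by term:
    ∫_0^5 4*x^6 dx = 312500/7;  ∫_0^5 12*x^5 dx = 31250;  ∫_0^5 5*x^4 dx = 3125;
    ∫_0^5 -2*x^3 dx = -625/2;  ∫_0^5 7*x^2 dx = 875/3;  ∫_0^5 -2*x dx = -25;
    ∫_0^5 1 dx = 5.
  Sum: 312500/7 + 31250 + 3125 − 625/2 + 875/3 − 25 + 5 = 3317035/42.
  ∫_0^5 u'(x)^2 dx = ∫_0^5 (36*x^4 + 72*x^3 + 24*x^2 - 12*x + 1) dx. Term by term:
    ∫_0^5 36*x^4 dx = 22500;  ∫_0^5 72*x^3 dx = 11250;  ∫_0^5 24*x^2 dx = 1000;
    ∫_0^5 -12*x dx = -150;  ∫_0^5 1 dx = 5.
  Sum: 22500 + 11250 + 1000 − 150 + 5 = 34605.
Adding: ||u||_{H^1}^2 = 3317035/42 + 34605 = 4770445/42.


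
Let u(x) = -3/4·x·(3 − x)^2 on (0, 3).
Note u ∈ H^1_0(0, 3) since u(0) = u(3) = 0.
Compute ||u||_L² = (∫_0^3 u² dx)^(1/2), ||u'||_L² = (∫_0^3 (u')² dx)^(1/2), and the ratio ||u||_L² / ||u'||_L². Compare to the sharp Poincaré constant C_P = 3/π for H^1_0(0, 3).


||u||_L² / ||u'||_L² = 3*sqrt(14)/14 < C_P = 3/π.

u(x) = -3/4·x·(3 − x)^2, so u'(x) = 9*(1 - x)*(x - 3)/4.
u(x) = -3/4·x·(3 − x)^2 vanishes at x = 0 and x = 3, so u ∈ H^1_0(0, 3). Differentiate via the product rule and integrate the resulting polynomials term by term.
  ∫_0^3 u² dx = ∫_0^3 (9*x^6/16 - 27*x^5/4 + 243*x^4/8 - 243*x^3/4 + 729*x^2/16) dx. Term by term:
    ∫_0^3 9*x^6/16 dx = 19683/112;  ∫_0^3 -27*x^5/4 dx = -6561/8;  ∫_0^3 243*x^4/8 dx = 59049/40;
    ∫_0^3 -243*x^3/4 dx = -19683/16;  ∫_0^3 729*x^2/16 dx = 6561/16.
  Sum: 19683/112 − 6561/8 + 59049/40 − 19683/16 + 6561/16 = 6561/560.
  ∫_0^3 (u')² dx = ∫_0^3 (81*x^4/16 - 81*x^3/2 + 891*x^2/8 - 243*x/2 + 729/16) dx. Term by term:
    ∫_0^3 81*x^4/16 dx = 19683/80;  ∫_0^3 -81*x^3/2 dx = -6561/8;  ∫_0^3 891*x^2/8 dx = 8019/8;
    ∫_0^3 -243*x/2 dx = -2187/4;  ∫_0^3 729/16 dx = 2187/16.
  Sum: 19683/80 − 6561/8 + 8019/8 − 2187/4 + 2187/16 = 729/40.
∫_0^3 u² dx = 6561/560, so ||u||_L² = 81*sqrt(35)/140.
∫_0^3 (u')² dx = 729/40, so ||u'||_L² = 27*sqrt(10)/20.
Ratio ||u||_L² / ||u'||_L² = 3*sqrt(14)/14.
Sharp Poincaré constant on H^1_0(0, 3) is C_P = L/π = 3/π, achieved by sin(π/3·x).
A polynomial bump cannot attain the sharp Poincaré constant (only the first sine eigenfunction does), so the ratio is strictly less than C_P, consistent with ||u||_L² ≤ C_P ||u'||_L².


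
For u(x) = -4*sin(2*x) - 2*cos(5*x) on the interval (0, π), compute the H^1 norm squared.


||u||_{H^1(0,π)}^2 = -1664/21 + 92*π

u'(x) = 10*sin(5*x) - 8*cos(2*x).
Expand u² and (u')² and integrate term by term on (0, π), using: for integers n ≥ 1, ∫_0^π sin²(nx) dx = ∫_0^π cos²(nx) dx = π/2; for n ≠ n', ∫_0^π sin(nx)sin(n'x) dx = ∫_0^π cos(nx)cos(n'x) dx = 0; and by product-to-sum, ∫_0^π sin(nx)cos(n'x) dx = ½∫_0^π [sin((n+n')x) + sin((n−n')x)] dx, which is 0 when n+n' is even and 2n/(n²−n'²) when n+n' is odd (it need not vanish on (0, π)).
  u² squared terms: (-4)²·∫sin(2x)² dx = 16·π/2 = 8*π;  (-2)²·∫cos(5x)² dx = 4·π/2 = 2*π.
  u² cross terms: 2·(-4)·(-2)·∫sin(2x)·cos(5x) dx = 16·(-4/21) = -64/21.
  So ∫_0^π u² dx = 8*π + 2*π − 64/21 = -64/21 + 10*π.
  (u')² squared terms: (-8)²·∫cos(2x)² dx = 64·π/2 = 32*π;  (10)²·∫sin(5x)² dx = 100·π/2 = 50*π.
  (u')² cross terms: 2·(-8)·(10)·∫cos(2x)·sin(5x) dx = -160·(10/21) = -1600/21.
  So ∫_0^π (u')² dx = 32*π + 50*π − 1600/21 = -1600/21 + 82*π.
||u||_{H^1}^2 = (-64/21 + 10*π) + (-1600/21 + 82*π) = -1664/21 + 92*π.


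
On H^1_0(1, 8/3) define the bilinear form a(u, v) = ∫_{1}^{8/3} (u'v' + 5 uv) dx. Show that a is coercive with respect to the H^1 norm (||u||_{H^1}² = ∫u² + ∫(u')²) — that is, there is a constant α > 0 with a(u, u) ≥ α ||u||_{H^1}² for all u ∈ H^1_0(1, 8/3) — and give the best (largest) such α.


α = 1

Coercivity of a(·,·) on H^1_0(1, 8/3) means a(u, u) ≥ α ||u||_{H^1}² for every u ∈ H^1_0.
The interval has length L = 5/3, and Poincaré/coercivity depend only on L. Here a(u, u) = ∫(u')² + (5)·∫u².
Here c = 5 ≥ 1, so a(u,u) = ∫(u')² + c∫u² ≥ ∫(u')² + ∫u² = ||u||_{H^1}², i.e. α = 1 works. No larger α is possible: a(u,u) ≥ α||u||_{H^1}² means (1−α)∫(u')² ≥ (α−c)∫u², and for the modes u_n = sin(nπ(x−x₀)/L) (x₀ the left endpoint) one has ∫u_n²/∫(u_n')² = (L/(nπ))² → 0, so a(u_n,u_n)/||u_n||_{H^1}² → 1. Hence the optimal constant is α = 1.
Therefore α = 1.
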